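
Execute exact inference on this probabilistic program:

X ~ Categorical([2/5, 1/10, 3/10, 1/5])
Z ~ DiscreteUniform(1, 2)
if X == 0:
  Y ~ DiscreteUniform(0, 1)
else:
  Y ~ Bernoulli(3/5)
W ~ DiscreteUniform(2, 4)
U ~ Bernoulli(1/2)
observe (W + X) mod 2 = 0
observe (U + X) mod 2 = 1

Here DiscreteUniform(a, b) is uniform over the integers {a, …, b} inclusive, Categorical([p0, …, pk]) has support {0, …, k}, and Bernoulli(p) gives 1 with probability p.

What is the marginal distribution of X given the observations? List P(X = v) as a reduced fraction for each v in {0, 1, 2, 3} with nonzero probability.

P(X=0) = 8/17, P(X=1) = 1/17, P(X=2) = 6/17, P(X=3) = 2/17

Enumerate traces; 24 have nonzero weight after conditioning:
  (X=0, Z=1, Y=0, W=2, U=1) weight 1/60
  (X=0, Z=1, Y=0, W=4, U=1) weight 1/60
  (X=0, Z=1, Y=1, W=2, U=1) weight 1/60
  (X=0, Z=1, Y=1, W=4, U=1) weight 1/60
  (X=0, Z=2, Y=0, W=2, U=1) weight 1/60
  (X=0, Z=2, Y=0, W=4, U=1) weight 1/60
  (X=0, Z=2, Y=1, W=2, U=1) weight 1/60
  (X=0, Z=2, Y=1, W=4, U=1) weight 1/60
  (X=1, Z=1, Y=0, W=3, U=0) weight 1/300
  (X=2, Z=1, Y=0, W=2, U=1) weight 1/100
  … 14 more
Group by X:
  weight(X=0) = 2/15
  weight(X=1) = 1/60
  weight(X=2) = 1/10
  weight(X=3) = 1/30
Total weight = 2/15 + 1/60 + 1/10 + 1/30 = 17/60
P(X=0 | obs) = 2/15 / 17/60 = 8/17
P(X=1 | obs) = 1/60 / 17/60 = 1/17
P(X=2 | obs) = 1/10 / 17/60 = 6/17
P(X=3 | obs) = 1/30 / 17/60 = 2/17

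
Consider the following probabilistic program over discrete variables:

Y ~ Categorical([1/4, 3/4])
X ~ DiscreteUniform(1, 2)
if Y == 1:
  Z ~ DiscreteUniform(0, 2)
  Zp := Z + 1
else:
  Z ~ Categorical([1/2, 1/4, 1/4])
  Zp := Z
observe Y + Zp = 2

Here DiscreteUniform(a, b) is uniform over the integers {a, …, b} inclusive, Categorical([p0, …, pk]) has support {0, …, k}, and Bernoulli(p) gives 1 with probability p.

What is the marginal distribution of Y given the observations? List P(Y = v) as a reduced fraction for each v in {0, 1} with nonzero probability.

P(Y=0) = 1/5, P(Y=1) = 4/5

Enumerate traces; 4 have nonzero weight after conditioning:
  (Y=0, X=1, Z=2) weight 1/32
  (Y=0, X=2, Z=2) weight 1/32
  (Y=1, X=1, Z=0) weight 1/8
  (Y=1, X=2, Z=0) weight 1/8
Group by Y:
  weight(Y=0) = 1/16
  weight(Y=1) = 1/4
Total weight = 1/16 + 1/4 = 5/16
P(Y=0 | obs) = 1/16 / 5/16 = 1/5
P(Y=1 | obs) = 1/4 / 5/16 = 4/5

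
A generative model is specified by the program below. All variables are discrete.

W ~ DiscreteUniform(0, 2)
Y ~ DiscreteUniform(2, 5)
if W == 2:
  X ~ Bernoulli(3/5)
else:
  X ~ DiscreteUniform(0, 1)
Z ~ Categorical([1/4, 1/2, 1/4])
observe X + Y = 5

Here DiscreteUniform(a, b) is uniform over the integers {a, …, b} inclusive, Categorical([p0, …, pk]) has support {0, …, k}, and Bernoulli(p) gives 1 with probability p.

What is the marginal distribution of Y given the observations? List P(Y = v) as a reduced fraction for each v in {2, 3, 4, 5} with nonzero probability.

P(Y=4) = 8/15, P(Y=5) = 7/15

Enumerate traces; 18 have nonzero weight after conditioning:
  (W=0, Y=4, X=1, Z=0) weight 1/96
  (W=0, Y=4, X=1, Z=1) weight 1/48
  (W=0, Y=4, X=1, Z=2) weight 1/96
  (W=0, Y=5, X=0, Z=0) weight 1/96
  (W=0, Y=5, X=0, Z=1) weight 1/48
  (W=0, Y=5, X=0, Z=2) weight 1/96
  (W=1, Y=4, X=1, Z=0) weight 1/96
  (W=1, Y=4, X=1, Z=1) weight 1/48
  … 10 more
Group by Y:
  weight(Y=4) = 2/15
  weight(Y=5) = 7/60
Total weight = 2/15 + 7/60 = 1/4
P(Y=4 | obs) = 2/15 / 1/4 = 8/15
P(Y=5 | obs) = 7/60 / 1/4 = 7/15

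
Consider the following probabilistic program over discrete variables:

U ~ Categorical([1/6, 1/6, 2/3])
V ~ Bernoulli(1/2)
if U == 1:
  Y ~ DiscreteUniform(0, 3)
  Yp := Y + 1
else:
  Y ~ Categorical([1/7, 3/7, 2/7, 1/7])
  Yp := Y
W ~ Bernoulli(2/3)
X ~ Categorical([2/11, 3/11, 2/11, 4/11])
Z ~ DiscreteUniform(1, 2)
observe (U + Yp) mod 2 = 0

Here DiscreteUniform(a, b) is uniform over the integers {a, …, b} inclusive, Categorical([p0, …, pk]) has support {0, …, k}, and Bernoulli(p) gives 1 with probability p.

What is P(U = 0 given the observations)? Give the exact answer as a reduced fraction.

P(U = 0 | obs) = 6/37

Enumerate traces; 192 have nonzero weight after conditioning:
  (U=0, V=0, Y=0, W=0, X=0, Z=1) weight 1/2772
  (U=0, V=0, Y=0, W=0, X=0, Z=2) weight 1/2772
  (U=0, V=0, Y=0, W=0, X=1, Z=1) weight 1/1848
  (U=0, V=0, Y=0, W=0, X=1, Z=2) weight 1/1848
  (U=0, V=0, Y=0, W=0, X=2, Z=1) weight 1/2772
  (U=0, V=0, Y=0, W=0, X=2, Z=2) weight 1/2772
  (U=0, V=0, Y=0, W=0, X=3, Z=1) weight 1/1386
  (U=0, V=0, Y=0, W=0, X=3, Z=2) weight 1/1386
  (U=1, V=0, Y=0, W=0, X=0, Z=1) weight 1/1584
  (U=2, V=0, Y=0, W=0, X=0, Z=1) weight 1/693
  … 182 more
Group by U:
  weight(U=0) = 1/14
  weight(U=1) = 1/12
  weight(U=2) = 2/7
Total weight = 1/14 + 1/12 + 2/7 = 37/84
P(U=0 | obs) = 1/14 / 37/84 = 6/37
P(U=1 | obs) = 1/12 / 37/84 = 7/37
P(U=2 | obs) = 2/7 / 37/84 = 24/37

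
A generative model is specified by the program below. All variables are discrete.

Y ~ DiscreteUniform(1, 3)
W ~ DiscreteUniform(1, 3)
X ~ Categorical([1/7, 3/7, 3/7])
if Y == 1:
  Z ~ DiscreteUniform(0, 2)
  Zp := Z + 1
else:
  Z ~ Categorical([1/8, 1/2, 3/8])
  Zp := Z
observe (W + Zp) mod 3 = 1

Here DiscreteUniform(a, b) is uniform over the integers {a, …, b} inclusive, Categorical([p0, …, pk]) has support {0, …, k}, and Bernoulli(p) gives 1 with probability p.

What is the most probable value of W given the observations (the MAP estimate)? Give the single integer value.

Enumerate traces; 27 have nonzero weight after conditioning:
  (Y=1, W=1, X=0, Z=2) weight 1/189
  (Y=1, W=1, X=1, Z=2) weight 1/63
  (Y=1, W=1, X=2, Z=2) weight 1/63
  (Y=1, W=2, X=0, Z=1) weight 1/189
  (Y=1, W=2, X=1, Z=1) weight 1/63
  (Y=1, W=2, X=2, Z=1) weight 1/63
  (Y=1, W=3, X=0, Z=0) weight 1/189
  (Y=1, W=3, X=1, Z=0) weight 1/63
  … 19 more
Group by W:
  weight(W=1) = 7/108
  weight(W=2) = 13/108
  weight(W=3) = 4/27
Total weight = 7/108 + 13/108 + 4/27 = 1/3
P(W=1 | obs) = 7/108 / 1/3 = 7/36
P(W=2 | obs) = 13/108 / 1/3 = 13/36
P(W=3 | obs) = 4/27 / 1/3 = 4/9
argmax = 3

argmax_v P(W = v | obs) = 3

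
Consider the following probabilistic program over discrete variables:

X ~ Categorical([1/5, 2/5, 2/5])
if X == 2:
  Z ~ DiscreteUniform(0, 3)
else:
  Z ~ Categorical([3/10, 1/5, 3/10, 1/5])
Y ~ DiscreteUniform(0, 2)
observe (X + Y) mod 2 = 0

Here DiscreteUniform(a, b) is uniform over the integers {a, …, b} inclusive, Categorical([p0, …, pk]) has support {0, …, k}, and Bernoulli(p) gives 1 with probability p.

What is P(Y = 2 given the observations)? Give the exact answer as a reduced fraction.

Enumerate traces; 20 have nonzero weight after conditioning:
  (X=0, Z=0, Y=0) weight 1/50
  (X=0, Z=0, Y=2) weight 1/50
  (X=0, Z=1, Y=0) weight 1/75
  (X=0, Z=1, Y=2) weight 1/75
  (X=0, Z=2, Y=0) weight 1/50
  (X=0, Z=2, Y=2) weight 1/50
  (X=0, Z=3, Y=0) weight 1/75
  (X=0, Z=3, Y=2) weight 1/75
  (X=1, Z=0, Y=1) weight 1/25
  … 11 more
Group by Y:
  weight(Y=0) = 1/5
  weight(Y=1) = 2/15
  weight(Y=2) = 1/5
Total weight = 1/5 + 2/15 + 1/5 = 8/15
P(Y=0 | obs) = 1/5 / 8/15 = 3/8
P(Y=1 | obs) = 2/15 / 8/15 = 1/4
P(Y=2 | obs) = 1/5 / 8/15 = 3/8

P(Y = 2 | obs) = 3/8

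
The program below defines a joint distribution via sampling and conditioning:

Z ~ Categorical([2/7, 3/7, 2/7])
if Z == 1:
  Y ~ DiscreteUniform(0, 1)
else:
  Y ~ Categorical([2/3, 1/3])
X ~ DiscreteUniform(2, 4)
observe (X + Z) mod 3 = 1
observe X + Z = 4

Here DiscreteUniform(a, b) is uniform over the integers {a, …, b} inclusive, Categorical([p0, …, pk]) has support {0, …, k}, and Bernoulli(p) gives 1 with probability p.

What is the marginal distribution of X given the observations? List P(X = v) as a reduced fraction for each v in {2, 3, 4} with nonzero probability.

P(X=2) = 2/7, P(X=3) = 3/7, P(X=4) = 2/7

Enumerate traces; 6 have nonzero weight after conditioning:
  (Z=0, Y=0, X=4) weight 4/63
  (Z=0, Y=1, X=4) weight 2/63
  (Z=1, Y=0, X=3) weight 1/14
  (Z=1, Y=1, X=3) weight 1/14
  (Z=2, Y=0, X=2) weight 4/63
  (Z=2, Y=1, X=2) weight 2/63
Group by X:
  weight(X=2) = 2/21
  weight(X=3) = 1/7
  weight(X=4) = 2/21
Total weight = 2/21 + 1/7 + 2/21 = 1/3
P(X=2 | obs) = 2/21 / 1/3 = 2/7
P(X=3 | obs) = 1/7 / 1/3 = 3/7
P(X=4 | obs) = 2/21 / 1/3 = 2/7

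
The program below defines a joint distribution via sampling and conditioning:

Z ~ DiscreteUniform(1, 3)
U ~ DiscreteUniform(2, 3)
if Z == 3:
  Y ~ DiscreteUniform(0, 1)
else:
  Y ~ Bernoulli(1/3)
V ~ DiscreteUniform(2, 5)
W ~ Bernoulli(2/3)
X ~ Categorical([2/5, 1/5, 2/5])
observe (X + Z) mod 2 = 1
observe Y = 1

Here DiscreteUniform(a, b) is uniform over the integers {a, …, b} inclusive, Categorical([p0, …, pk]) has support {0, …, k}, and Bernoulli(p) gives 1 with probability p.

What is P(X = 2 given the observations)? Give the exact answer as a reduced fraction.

Enumerate traces; 80 have nonzero weight after conditioning:
  (Z=1, U=2, Y=1, V=2, W=0, X=0) weight 1/540
  (Z=1, U=2, Y=1, V=2, W=0, X=2) weight 1/540
  (Z=1, U=2, Y=1, V=2, W=1, X=0) weight 1/270
  (Z=1, U=2, Y=1, V=2, W=1, X=2) weight 1/270
  (Z=1, U=2, Y=1, V=3, W=0, X=0) weight 1/540
  (Z=1, U=2, Y=1, V=3, W=0, X=2) weight 1/540
  (Z=1, U=2, Y=1, V=3, W=1, X=0) weight 1/270
  (Z=1, U=2, Y=1, V=3, W=1, X=2) weight 1/270
  (Z=2, U=2, Y=1, V=2, W=0, X=1) weight 1/1080
  … 71 more
Group by X:
  weight(X=0) = 1/9
  weight(X=1) = 1/45
  weight(X=2) = 1/9
Total weight = 1/9 + 1/45 + 1/9 = 11/45
P(X=0 | obs) = 1/9 / 11/45 = 5/11
P(X=1 | obs) = 1/45 / 11/45 = 1/11
P(X=2 | obs) = 1/9 / 11/45 = 5/11

P(X = 2 | obs) = 5/11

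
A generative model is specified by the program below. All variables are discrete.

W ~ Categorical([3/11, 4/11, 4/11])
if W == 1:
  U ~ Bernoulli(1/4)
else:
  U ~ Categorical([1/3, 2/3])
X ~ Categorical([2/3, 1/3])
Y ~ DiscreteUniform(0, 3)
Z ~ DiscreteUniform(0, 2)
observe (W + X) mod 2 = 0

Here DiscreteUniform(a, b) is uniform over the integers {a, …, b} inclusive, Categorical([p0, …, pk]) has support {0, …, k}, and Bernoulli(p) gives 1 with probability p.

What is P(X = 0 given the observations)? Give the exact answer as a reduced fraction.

P(X = 0 | obs) = 7/9

Enumerate traces; 72 have nonzero weight after conditioning:
  (W=0, U=0, X=0, Y=0, Z=0) weight 1/198
  (W=0, U=0, X=0, Y=0, Z=1) weight 1/198
  (W=0, U=0, X=0, Y=0, Z=2) weight 1/198
  (W=0, U=0, X=0, Y=1, Z=0) weight 1/198
  (W=0, U=0, X=0, Y=1, Z=1) weight 1/198
  (W=0, U=0, X=0, Y=1, Z=2) weight 1/198
  (W=0, U=0, X=0, Y=2, Z=0) weight 1/198
  (W=0, U=0, X=0, Y=2, Z=1) weight 1/198
  (W=1, U=0, X=1, Y=0, Z=0) weight 1/132
  … 63 more
Group by X:
  weight(X=0) = 14/33
  weight(X=1) = 4/33
Total weight = 14/33 + 4/33 = 6/11
P(X=0 | obs) = 14/33 / 6/11 = 7/9
P(X=1 | obs) = 4/33 / 6/11 = 2/9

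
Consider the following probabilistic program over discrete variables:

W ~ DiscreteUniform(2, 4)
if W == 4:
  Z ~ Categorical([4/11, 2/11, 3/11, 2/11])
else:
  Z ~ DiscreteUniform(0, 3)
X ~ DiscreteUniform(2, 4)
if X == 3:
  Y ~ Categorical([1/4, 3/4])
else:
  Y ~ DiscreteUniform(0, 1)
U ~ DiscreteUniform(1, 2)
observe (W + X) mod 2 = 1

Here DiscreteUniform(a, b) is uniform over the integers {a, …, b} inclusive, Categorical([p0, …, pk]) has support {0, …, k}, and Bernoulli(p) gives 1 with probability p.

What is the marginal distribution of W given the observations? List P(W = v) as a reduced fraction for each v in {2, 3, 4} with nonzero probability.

P(W=2) = 1/4, P(W=3) = 1/2, P(W=4) = 1/4

Enumerate traces; 64 have nonzero weight after conditioning:
  (W=2, Z=0, X=3, Y=0, U=1) weight 1/288
  (W=2, Z=0, X=3, Y=0, U=2) weight 1/288
  (W=2, Z=0, X=3, Y=1, U=1) weight 1/96
  (W=2, Z=0, X=3, Y=1, U=2) weight 1/96
  (W=2, Z=1, X=3, Y=0, U=1) weight 1/288
  (W=2, Z=1, X=3, Y=0, U=2) weight 1/288
  (W=2, Z=1, X=3, Y=1, U=1) weight 1/96
  (W=2, Z=1, X=3, Y=1, U=2) weight 1/96
  (W=3, Z=0, X=2, Y=0, U=1) weight 1/144
  (W=4, Z=0, X=3, Y=0, U=1) weight 1/198
  … 54 more
Group by W:
  weight(W=2) = 1/9
  weight(W=3) = 2/9
  weight(W=4) = 1/9
Total weight = 1/9 + 2/9 + 1/9 = 4/9
P(W=2 | obs) = 1/9 / 4/9 = 1/4
P(W=3 | obs) = 2/9 / 4/9 = 1/2
P(W=4 | obs) = 1/9 / 4/9 = 1/4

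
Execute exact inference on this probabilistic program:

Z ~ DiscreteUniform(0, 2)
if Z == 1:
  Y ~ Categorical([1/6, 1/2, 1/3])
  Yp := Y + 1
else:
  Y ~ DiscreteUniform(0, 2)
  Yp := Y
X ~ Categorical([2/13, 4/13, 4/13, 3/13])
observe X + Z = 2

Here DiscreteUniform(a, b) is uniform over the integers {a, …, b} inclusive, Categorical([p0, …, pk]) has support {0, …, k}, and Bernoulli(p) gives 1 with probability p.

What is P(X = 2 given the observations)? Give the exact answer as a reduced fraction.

Enumerate traces; 9 have nonzero weight after conditioning:
  (Z=0, Y=0, X=2) weight 4/117
  (Z=0, Y=1, X=2) weight 4/117
  (Z=0, Y=2, X=2) weight 4/117
  (Z=1, Y=0, X=1) weight 2/117
  (Z=1, Y=1, X=1) weight 2/39
  (Z=1, Y=2, X=1) weight 4/117
  (Z=2, Y=0, X=0) weight 2/117
  (Z=2, Y=1, X=0) weight 2/117
  … 1 more
Group by X:
  weight(X=0) = 2/39
  weight(X=1) = 4/39
  weight(X=2) = 4/39
Total weight = 2/39 + 4/39 + 4/39 = 10/39
P(X=0 | obs) = 2/39 / 10/39 = 1/5
P(X=1 | obs) = 4/39 / 10/39 = 2/5
P(X=2 | obs) = 4/39 / 10/39 = 2/5

P(X = 2 | obs) = 2/5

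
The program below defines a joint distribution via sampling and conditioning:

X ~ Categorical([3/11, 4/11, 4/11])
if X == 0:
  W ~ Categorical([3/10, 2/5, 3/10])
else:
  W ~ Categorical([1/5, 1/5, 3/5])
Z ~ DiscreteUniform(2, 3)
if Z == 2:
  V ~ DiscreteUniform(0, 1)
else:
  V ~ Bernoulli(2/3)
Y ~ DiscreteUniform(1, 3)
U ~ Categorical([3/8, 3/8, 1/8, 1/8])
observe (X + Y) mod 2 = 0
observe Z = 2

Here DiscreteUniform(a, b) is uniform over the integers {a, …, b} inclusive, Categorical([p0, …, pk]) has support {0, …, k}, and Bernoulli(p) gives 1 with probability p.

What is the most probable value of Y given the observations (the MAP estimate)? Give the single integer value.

argmax_v P(Y = v | obs) = 2

Enumerate traces; 96 have nonzero weight after conditioning:
  (X=0, W=0, Z=2, V=0, Y=2, U=0) weight 9/3520
  (X=0, W=0, Z=2, V=0, Y=2, U=1) weight 9/3520
  (X=0, W=0, Z=2, V=0, Y=2, U=2) weight 3/3520
  (X=0, W=0, Z=2, V=0, Y=2, U=3) weight 3/3520
  (X=0, W=0, Z=2, V=1, Y=2, U=0) weight 9/3520
  (X=0, W=0, Z=2, V=1, Y=2, U=1) weight 9/3520
  (X=0, W=0, Z=2, V=1, Y=2, U=2) weight 3/3520
  (X=0, W=0, Z=2, V=1, Y=2, U=3) weight 3/3520
  (X=1, W=0, Z=2, V=0, Y=1, U=0) weight 1/440
  (X=1, W=0, Z=2, V=0, Y=3, U=0) weight 1/440
  … 86 more
Group by Y:
  weight(Y=1) = 2/33
  weight(Y=2) = 7/66
  weight(Y=3) = 2/33
Total weight = 2/33 + 7/66 + 2/33 = 5/22
P(Y=1 | obs) = 2/33 / 5/22 = 4/15
P(Y=2 | obs) = 7/66 / 5/22 = 7/15
P(Y=3 | obs) = 2/33 / 5/22 = 4/15
argmax = 2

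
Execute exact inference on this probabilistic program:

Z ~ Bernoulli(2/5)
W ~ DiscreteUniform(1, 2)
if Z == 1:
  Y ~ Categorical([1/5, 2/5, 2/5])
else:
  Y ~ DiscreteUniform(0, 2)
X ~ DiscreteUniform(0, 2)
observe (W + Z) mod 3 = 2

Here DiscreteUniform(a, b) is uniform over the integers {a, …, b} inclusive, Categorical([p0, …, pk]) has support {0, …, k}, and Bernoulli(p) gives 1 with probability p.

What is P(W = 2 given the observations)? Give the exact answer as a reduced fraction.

Enumerate traces; 18 have nonzero weight after conditioning:
  (Z=0, W=2, Y=0, X=0) weight 1/30
  (Z=0, W=2, Y=0, X=1) weight 1/30
  (Z=0, W=2, Y=0, X=2) weight 1/30
  (Z=0, W=2, Y=1, X=0) weight 1/30
  (Z=0, W=2, Y=1, X=1) weight 1/30
  (Z=0, W=2, Y=1, X=2) weight 1/30
  (Z=0, W=2, Y=2, X=0) weight 1/30
  (Z=0, W=2, Y=2, X=1) weight 1/30
  (Z=1, W=1, Y=0, X=0) weight 1/75
  … 9 more
Group by W:
  weight(W=1) = 1/5
  weight(W=2) = 3/10
Total weight = 1/5 + 3/10 = 1/2
P(W=1 | obs) = 1/5 / 1/2 = 2/5
P(W=2 | obs) = 3/10 / 1/2 = 3/5

P(W = 2 | obs) = 3/5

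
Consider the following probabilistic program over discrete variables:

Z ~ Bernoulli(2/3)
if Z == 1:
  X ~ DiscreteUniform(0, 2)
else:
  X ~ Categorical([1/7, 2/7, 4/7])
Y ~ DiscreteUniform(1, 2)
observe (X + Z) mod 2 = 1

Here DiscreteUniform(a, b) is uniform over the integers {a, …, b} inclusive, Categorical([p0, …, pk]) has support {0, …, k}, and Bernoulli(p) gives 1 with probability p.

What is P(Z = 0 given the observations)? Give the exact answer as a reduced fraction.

Enumerate traces; 6 have nonzero weight after conditioning:
  (Z=0, X=1, Y=1) weight 1/21
  (Z=0, X=1, Y=2) weight 1/21
  (Z=1, X=0, Y=1) weight 1/9
  (Z=1, X=0, Y=2) weight 1/9
  (Z=1, X=2, Y=1) weight 1/9
  (Z=1, X=2, Y=2) weight 1/9
Group by Z:
  weight(Z=0) = 2/21
  weight(Z=1) = 4/9
Total weight = 2/21 + 4/9 = 34/63
P(Z=0 | obs) = 2/21 / 34/63 = 3/17
P(Z=1 | obs) = 4/9 / 34/63 = 14/17

P(Z = 0 | obs) = 3/17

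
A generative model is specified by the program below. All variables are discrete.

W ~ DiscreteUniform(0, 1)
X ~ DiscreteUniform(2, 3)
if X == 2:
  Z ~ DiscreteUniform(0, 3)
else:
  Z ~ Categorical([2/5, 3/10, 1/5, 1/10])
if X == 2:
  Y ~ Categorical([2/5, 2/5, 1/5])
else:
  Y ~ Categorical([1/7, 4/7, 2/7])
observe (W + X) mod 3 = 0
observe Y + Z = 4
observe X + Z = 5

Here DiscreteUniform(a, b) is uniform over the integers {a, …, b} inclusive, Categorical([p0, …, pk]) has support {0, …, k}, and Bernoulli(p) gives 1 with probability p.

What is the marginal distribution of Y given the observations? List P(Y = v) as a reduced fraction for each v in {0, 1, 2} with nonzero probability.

P(Y=1) = 7/11, P(Y=2) = 4/11

Enumerate traces; 2 have nonzero weight after conditioning:
  (W=0, X=3, Z=2, Y=2) weight 1/70
  (W=1, X=2, Z=3, Y=1) weight 1/40
Group by Y:
  weight(Y=1) = 1/40
  weight(Y=2) = 1/70
Total weight = 1/40 + 1/70 = 11/280
P(Y=1 | obs) = 1/40 / 11/280 = 7/11
P(Y=2 | obs) = 1/70 / 11/280 = 4/11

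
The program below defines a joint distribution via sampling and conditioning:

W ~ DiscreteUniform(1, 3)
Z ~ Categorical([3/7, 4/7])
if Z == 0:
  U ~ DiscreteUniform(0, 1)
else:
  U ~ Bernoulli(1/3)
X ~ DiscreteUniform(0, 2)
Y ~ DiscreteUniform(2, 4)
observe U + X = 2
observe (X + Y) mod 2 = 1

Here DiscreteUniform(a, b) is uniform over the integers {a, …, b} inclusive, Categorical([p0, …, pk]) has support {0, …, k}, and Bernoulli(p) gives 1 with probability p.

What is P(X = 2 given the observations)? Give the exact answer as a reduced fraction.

Enumerate traces; 18 have nonzero weight after conditioning:
  (W=1, Z=0, U=0, X=2, Y=3) weight 1/126
  (W=1, Z=0, U=1, X=1, Y=2) weight 1/126
  (W=1, Z=0, U=1, X=1, Y=4) weight 1/126
  (W=1, Z=1, U=0, X=2, Y=3) weight 8/567
  (W=1, Z=1, U=1, X=1, Y=2) weight 4/567
  (W=1, Z=1, U=1, X=1, Y=4) weight 4/567
  (W=2, Z=0, U=0, X=2, Y=3) weight 1/126
  (W=2, Z=0, U=1, X=1, Y=2) weight 1/126
  … 10 more
Group by X:
  weight(X=1) = 17/189
  weight(X=2) = 25/378
Total weight = 17/189 + 25/378 = 59/378
P(X=1 | obs) = 17/189 / 59/378 = 34/59
P(X=2 | obs) = 25/378 / 59/378 = 25/59

P(X = 2 | obs) = 25/59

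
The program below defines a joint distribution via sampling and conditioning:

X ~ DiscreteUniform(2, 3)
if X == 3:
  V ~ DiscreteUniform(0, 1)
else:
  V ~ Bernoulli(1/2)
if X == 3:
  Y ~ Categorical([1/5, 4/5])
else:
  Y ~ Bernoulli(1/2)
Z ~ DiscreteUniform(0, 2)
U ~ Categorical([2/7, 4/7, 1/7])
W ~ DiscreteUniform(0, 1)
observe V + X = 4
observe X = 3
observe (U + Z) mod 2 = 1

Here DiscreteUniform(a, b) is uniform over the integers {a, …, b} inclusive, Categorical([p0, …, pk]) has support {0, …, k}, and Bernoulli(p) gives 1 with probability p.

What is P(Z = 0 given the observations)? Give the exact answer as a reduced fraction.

P(Z = 0 | obs) = 4/11

Enumerate traces; 16 have nonzero weight after conditioning:
  (X=3, V=1, Y=0, Z=0, U=1, W=0) weight 1/210
  (X=3, V=1, Y=0, Z=0, U=1, W=1) weight 1/210
  (X=3, V=1, Y=0, Z=1, U=0, W=0) weight 1/420
  (X=3, V=1, Y=0, Z=1, U=0, W=1) weight 1/420
  (X=3, V=1, Y=0, Z=1, U=2, W=0) weight 1/840
  (X=3, V=1, Y=0, Z=1, U=2, W=1) weight 1/840
  (X=3, V=1, Y=0, Z=2, U=1, W=0) weight 1/210
  (X=3, V=1, Y=0, Z=2, U=1, W=1) weight 1/210
  … 8 more
Group by Z:
  weight(Z=0) = 1/21
  weight(Z=1) = 1/28
  weight(Z=2) = 1/21
Total weight = 1/21 + 1/28 + 1/21 = 11/84
P(Z=0 | obs) = 1/21 / 11/84 = 4/11
P(Z=1 | obs) = 1/28 / 11/84 = 3/11
P(Z=2 | obs) = 1/21 / 11/84 = 4/11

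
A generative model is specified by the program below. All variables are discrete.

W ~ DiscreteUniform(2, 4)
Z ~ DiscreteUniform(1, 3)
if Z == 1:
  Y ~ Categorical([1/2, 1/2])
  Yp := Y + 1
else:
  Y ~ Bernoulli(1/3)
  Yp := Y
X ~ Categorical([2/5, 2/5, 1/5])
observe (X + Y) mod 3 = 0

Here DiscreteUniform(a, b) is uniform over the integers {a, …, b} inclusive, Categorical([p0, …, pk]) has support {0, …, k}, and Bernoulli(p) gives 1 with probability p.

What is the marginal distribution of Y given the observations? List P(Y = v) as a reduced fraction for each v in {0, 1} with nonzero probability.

Enumerate traces; 18 have nonzero weight after conditioning:
  (W=2, Z=1, Y=0, X=0) weight 1/45
  (W=2, Z=1, Y=1, X=2) weight 1/90
  (W=2, Z=2, Y=0, X=0) weight 4/135
  (W=2, Z=2, Y=1, X=2) weight 1/135
  (W=2, Z=3, Y=0, X=0) weight 4/135
  (W=2, Z=3, Y=1, X=2) weight 1/135
  (W=3, Z=1, Y=0, X=0) weight 1/45
  (W=3, Z=1, Y=1, X=2) weight 1/90
  … 10 more
Group by Y:
  weight(Y=0) = 11/45
  weight(Y=1) = 7/90
Total weight = 11/45 + 7/90 = 29/90
P(Y=0 | obs) = 11/45 / 29/90 = 22/29
P(Y=1 | obs) = 7/90 / 29/90 = 7/29

P(Y=0) = 22/29, P(Y=1) = 7/29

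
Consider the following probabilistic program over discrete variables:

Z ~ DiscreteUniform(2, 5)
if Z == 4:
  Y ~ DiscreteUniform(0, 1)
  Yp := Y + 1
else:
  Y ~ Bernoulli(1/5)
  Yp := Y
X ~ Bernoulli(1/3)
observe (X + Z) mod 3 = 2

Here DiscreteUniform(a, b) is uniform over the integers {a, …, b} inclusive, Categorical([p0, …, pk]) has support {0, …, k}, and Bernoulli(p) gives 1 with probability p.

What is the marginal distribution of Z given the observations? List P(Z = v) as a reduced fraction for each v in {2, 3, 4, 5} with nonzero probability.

Enumerate traces; 6 have nonzero weight after conditioning:
  (Z=2, Y=0, X=0) weight 2/15
  (Z=2, Y=1, X=0) weight 1/30
  (Z=4, Y=0, X=1) weight 1/24
  (Z=4, Y=1, X=1) weight 1/24
  (Z=5, Y=0, X=0) weight 2/15
  (Z=5, Y=1, X=0) weight 1/30
Group by Z:
  weight(Z=2) = 1/6
  weight(Z=4) = 1/12
  weight(Z=5) = 1/6
Total weight = 1/6 + 1/12 + 1/6 = 5/12
P(Z=2 | obs) = 1/6 / 5/12 = 2/5
P(Z=4 | obs) = 1/12 / 5/12 = 1/5
P(Z=5 | obs) = 1/6 / 5/12 = 2/5

P(Z=2) = 2/5, P(Z=4) = 1/5, P(Z=5) = 2/5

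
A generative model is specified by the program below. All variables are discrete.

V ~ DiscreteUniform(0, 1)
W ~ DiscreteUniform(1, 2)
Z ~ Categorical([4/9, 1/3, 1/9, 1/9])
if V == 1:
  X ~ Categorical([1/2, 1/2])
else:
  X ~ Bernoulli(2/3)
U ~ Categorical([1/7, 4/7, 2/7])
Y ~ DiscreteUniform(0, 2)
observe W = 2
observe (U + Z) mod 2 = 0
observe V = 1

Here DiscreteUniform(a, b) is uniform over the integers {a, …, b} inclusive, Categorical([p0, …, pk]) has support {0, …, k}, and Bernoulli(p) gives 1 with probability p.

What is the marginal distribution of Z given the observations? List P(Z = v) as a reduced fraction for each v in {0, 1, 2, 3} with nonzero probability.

Enumerate traces; 36 have nonzero weight after conditioning:
  (V=1, W=2, Z=0, X=0, U=0, Y=0) weight 1/378
  (V=1, W=2, Z=0, X=0, U=0, Y=1) weight 1/378
  (V=1, W=2, Z=0, X=0, U=0, Y=2) weight 1/378
  (V=1, W=2, Z=0, X=0, U=2, Y=0) weight 1/189
  (V=1, W=2, Z=0, X=0, U=2, Y=1) weight 1/189
  (V=1, W=2, Z=0, X=0, U=2, Y=2) weight 1/189
  (V=1, W=2, Z=0, X=1, U=0, Y=0) weight 1/378
  (V=1, W=2, Z=0, X=1, U=0, Y=1) weight 1/378
  (V=1, W=2, Z=1, X=0, U=1, Y=0) weight 1/126
  (V=1, W=2, Z=2, X=0, U=0, Y=0) weight 1/1512
  … 26 more
Group by Z:
  weight(Z=0) = 1/21
  weight(Z=1) = 1/21
  weight(Z=2) = 1/84
  weight(Z=3) = 1/63
Total weight = 1/21 + 1/21 + 1/84 + 1/63 = 31/252
P(Z=0 | obs) = 1/21 / 31/252 = 12/31
P(Z=1 | obs) = 1/21 / 31/252 = 12/31
P(Z=2 | obs) = 1/84 / 31/252 = 3/31
P(Z=3 | obs) = 1/63 / 31/252 = 4/31

P(Z=0) = 12/31, P(Z=1) = 12/31, P(Z=2) = 3/31, P(Z=3) = 4/31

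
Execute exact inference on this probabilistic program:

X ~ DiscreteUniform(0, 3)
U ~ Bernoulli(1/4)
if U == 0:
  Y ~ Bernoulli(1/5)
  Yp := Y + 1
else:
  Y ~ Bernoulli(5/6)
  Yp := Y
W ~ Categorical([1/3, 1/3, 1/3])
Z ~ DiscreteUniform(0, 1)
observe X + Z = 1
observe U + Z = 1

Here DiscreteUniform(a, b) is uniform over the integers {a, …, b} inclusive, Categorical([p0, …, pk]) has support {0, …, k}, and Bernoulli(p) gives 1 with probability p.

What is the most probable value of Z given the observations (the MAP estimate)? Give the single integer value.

argmax_v P(Z = v | obs) = 1

Enumerate traces; 12 have nonzero weight after conditioning:
  (X=0, U=0, Y=0, W=0, Z=1) weight 1/40
  (X=0, U=0, Y=0, W=1, Z=1) weight 1/40
  (X=0, U=0, Y=0, W=2, Z=1) weight 1/40
  (X=0, U=0, Y=1, W=0, Z=1) weight 1/160
  (X=0, U=0, Y=1, W=1, Z=1) weight 1/160
  (X=0, U=0, Y=1, W=2, Z=1) weight 1/160
  (X=1, U=1, Y=0, W=0, Z=0) weight 1/576
  (X=1, U=1, Y=0, W=1, Z=0) weight 1/576
  … 4 more
Group by Z:
  weight(Z=0) = 1/32
  weight(Z=1) = 3/32
Total weight = 1/32 + 3/32 = 1/8
P(Z=0 | obs) = 1/32 / 1/8 = 1/4
P(Z=1 | obs) = 3/32 / 1/8 = 3/4
argmax = 1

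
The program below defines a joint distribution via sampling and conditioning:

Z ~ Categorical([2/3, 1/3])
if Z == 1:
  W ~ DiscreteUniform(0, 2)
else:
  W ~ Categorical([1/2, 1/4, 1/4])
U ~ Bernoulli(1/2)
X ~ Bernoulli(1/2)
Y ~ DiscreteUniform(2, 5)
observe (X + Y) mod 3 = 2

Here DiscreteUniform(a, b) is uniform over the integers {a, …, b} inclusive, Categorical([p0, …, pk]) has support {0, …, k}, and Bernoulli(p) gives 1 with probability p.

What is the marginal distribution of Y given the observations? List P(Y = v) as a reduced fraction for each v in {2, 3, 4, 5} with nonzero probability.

Enumerate traces; 36 have nonzero weight after conditioning:
  (Z=0, W=0, U=0, X=0, Y=2) weight 1/48
  (Z=0, W=0, U=0, X=0, Y=5) weight 1/48
  (Z=0, W=0, U=0, X=1, Y=4) weight 1/48
  (Z=0, W=0, U=1, X=0, Y=2) weight 1/48
  (Z=0, W=0, U=1, X=0, Y=5) weight 1/48
  (Z=0, W=0, U=1, X=1, Y=4) weight 1/48
  (Z=0, W=1, U=0, X=0, Y=2) weight 1/96
  (Z=0, W=1, U=0, X=0, Y=5) weight 1/96
  … 28 more
Group by Y:
  weight(Y=2) = 1/8
  weight(Y=4) = 1/8
  weight(Y=5) = 1/8
Total weight = 1/8 + 1/8 + 1/8 = 3/8
P(Y=2 | obs) = 1/8 / 3/8 = 1/3
P(Y=4 | obs) = 1/8 / 3/8 = 1/3
P(Y=5 | obs) = 1/8 / 3/8 = 1/3

P(Y=2) = 1/3, P(Y=4) = 1/3, P(Y=5) = 1/3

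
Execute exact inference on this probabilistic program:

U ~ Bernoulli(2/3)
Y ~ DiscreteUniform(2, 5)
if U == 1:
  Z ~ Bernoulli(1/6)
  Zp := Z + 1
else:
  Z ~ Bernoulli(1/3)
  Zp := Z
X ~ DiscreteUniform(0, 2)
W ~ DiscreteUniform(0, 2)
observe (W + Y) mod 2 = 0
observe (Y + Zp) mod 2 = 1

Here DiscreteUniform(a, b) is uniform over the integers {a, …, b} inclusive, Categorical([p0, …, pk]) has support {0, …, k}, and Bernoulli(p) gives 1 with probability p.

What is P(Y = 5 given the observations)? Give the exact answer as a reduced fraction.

Enumerate traces; 36 have nonzero weight after conditioning:
  (U=0, Y=2, Z=1, X=0, W=0) weight 1/324
  (U=0, Y=2, Z=1, X=0, W=2) weight 1/324
  (U=0, Y=2, Z=1, X=1, W=0) weight 1/324
  (U=0, Y=2, Z=1, X=1, W=2) weight 1/324
  (U=0, Y=2, Z=1, X=2, W=0) weight 1/324
  (U=0, Y=2, Z=1, X=2, W=2) weight 1/324
  (U=0, Y=3, Z=0, X=0, W=1) weight 1/162
  (U=0, Y=3, Z=0, X=1, W=1) weight 1/162
  (U=0, Y=4, Z=1, X=0, W=0) weight 1/324
  (U=0, Y=5, Z=0, X=0, W=1) weight 1/162
  … 26 more
Group by Y:
  weight(Y=2) = 1/9
  weight(Y=3) = 1/36
  weight(Y=4) = 1/9
  weight(Y=5) = 1/36
Total weight = 1/9 + 1/36 + 1/9 + 1/36 = 5/18
P(Y=2 | obs) = 1/9 / 5/18 = 2/5
P(Y=3 | obs) = 1/36 / 5/18 = 1/10
P(Y=4 | obs) = 1/9 / 5/18 = 2/5
P(Y=5 | obs) = 1/36 / 5/18 = 1/10

P(Y = 5 | obs) = 1/10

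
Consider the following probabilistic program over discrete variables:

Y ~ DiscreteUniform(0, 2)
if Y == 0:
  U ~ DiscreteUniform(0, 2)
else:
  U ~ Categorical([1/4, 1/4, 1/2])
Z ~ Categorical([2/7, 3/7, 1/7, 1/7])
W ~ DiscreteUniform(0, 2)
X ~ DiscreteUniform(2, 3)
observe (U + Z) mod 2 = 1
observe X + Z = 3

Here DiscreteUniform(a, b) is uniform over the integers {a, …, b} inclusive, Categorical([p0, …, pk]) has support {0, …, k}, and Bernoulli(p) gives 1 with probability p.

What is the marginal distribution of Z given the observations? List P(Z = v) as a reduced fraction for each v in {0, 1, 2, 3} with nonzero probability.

P(Z=0) = 10/49, P(Z=1) = 39/49

Enumerate traces; 27 have nonzero weight after conditioning:
  (Y=0, U=0, Z=1, W=0, X=2) weight 1/126
  (Y=0, U=0, Z=1, W=1, X=2) weight 1/126
  (Y=0, U=0, Z=1, W=2, X=2) weight 1/126
  (Y=0, U=1, Z=0, W=0, X=3) weight 1/189
  (Y=0, U=1, Z=0, W=1, X=3) weight 1/189
  (Y=0, U=1, Z=0, W=2, X=3) weight 1/189
  (Y=0, U=2, Z=1, W=0, X=2) weight 1/126
  (Y=0, U=2, Z=1, W=1, X=2) weight 1/126
  … 19 more
Group by Z:
  weight(Z=0) = 5/126
  weight(Z=1) = 13/84
Total weight = 5/126 + 13/84 = 7/36
P(Z=0 | obs) = 5/126 / 7/36 = 10/49
P(Z=1 | obs) = 13/84 / 7/36 = 39/49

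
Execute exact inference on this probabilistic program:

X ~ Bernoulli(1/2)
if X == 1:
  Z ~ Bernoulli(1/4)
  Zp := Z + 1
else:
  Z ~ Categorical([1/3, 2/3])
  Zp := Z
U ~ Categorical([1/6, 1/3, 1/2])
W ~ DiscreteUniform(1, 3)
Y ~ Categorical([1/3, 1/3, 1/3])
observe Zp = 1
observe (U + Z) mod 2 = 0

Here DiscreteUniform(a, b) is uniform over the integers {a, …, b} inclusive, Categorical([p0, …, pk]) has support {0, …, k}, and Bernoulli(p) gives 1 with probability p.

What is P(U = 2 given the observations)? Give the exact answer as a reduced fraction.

P(U = 2 | obs) = 27/52

Enumerate traces; 27 have nonzero weight after conditioning:
  (X=0, Z=1, U=1, W=1, Y=0) weight 1/81
  (X=0, Z=1, U=1, W=1, Y=1) weight 1/81
  (X=0, Z=1, U=1, W=1, Y=2) weight 1/81
  (X=0, Z=1, U=1, W=2, Y=0) weight 1/81
  (X=0, Z=1, U=1, W=2, Y=1) weight 1/81
  (X=0, Z=1, U=1, W=2, Y=2) weight 1/81
  (X=0, Z=1, U=1, W=3, Y=0) weight 1/81
  (X=0, Z=1, U=1, W=3, Y=1) weight 1/81
  (X=1, Z=0, U=0, W=1, Y=0) weight 1/144
  (X=1, Z=0, U=2, W=1, Y=0) weight 1/48
  … 17 more
Group by U:
  weight(U=0) = 1/16
  weight(U=1) = 1/9
  weight(U=2) = 3/16
Total weight = 1/16 + 1/9 + 3/16 = 13/36
P(U=0 | obs) = 1/16 / 13/36 = 9/52
P(U=1 | obs) = 1/9 / 13/36 = 4/13
P(U=2 | obs) = 3/16 / 13/36 = 27/52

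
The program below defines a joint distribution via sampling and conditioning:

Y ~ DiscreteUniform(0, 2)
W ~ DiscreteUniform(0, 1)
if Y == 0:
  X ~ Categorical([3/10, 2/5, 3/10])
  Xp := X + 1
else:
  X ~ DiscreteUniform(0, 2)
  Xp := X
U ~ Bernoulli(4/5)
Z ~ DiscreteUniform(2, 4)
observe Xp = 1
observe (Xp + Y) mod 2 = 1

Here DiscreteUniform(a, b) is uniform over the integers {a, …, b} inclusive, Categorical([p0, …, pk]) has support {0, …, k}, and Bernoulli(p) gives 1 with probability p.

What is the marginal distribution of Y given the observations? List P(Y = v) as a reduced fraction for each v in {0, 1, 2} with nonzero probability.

Enumerate traces; 24 have nonzero weight after conditioning:
  (Y=0, W=0, X=0, U=0, Z=2) weight 1/300
  (Y=0, W=0, X=0, U=0, Z=3) weight 1/300
  (Y=0, W=0, X=0, U=0, Z=4) weight 1/300
  (Y=0, W=0, X=0, U=1, Z=2) weight 1/75
  (Y=0, W=0, X=0, U=1, Z=3) weight 1/75
  (Y=0, W=0, X=0, U=1, Z=4) weight 1/75
  (Y=0, W=1, X=0, U=0, Z=2) weight 1/300
  (Y=0, W=1, X=0, U=0, Z=3) weight 1/300
  (Y=2, W=0, X=1, U=0, Z=2) weight 1/270
  … 15 more
Group by Y:
  weight(Y=0) = 1/10
  weight(Y=2) = 1/9
Total weight = 1/10 + 1/9 = 19/90
P(Y=0 | obs) = 1/10 / 19/90 = 9/19
P(Y=2 | obs) = 1/9 / 19/90 = 10/19

P(Y=0) = 9/19, P(Y=2) = 10/19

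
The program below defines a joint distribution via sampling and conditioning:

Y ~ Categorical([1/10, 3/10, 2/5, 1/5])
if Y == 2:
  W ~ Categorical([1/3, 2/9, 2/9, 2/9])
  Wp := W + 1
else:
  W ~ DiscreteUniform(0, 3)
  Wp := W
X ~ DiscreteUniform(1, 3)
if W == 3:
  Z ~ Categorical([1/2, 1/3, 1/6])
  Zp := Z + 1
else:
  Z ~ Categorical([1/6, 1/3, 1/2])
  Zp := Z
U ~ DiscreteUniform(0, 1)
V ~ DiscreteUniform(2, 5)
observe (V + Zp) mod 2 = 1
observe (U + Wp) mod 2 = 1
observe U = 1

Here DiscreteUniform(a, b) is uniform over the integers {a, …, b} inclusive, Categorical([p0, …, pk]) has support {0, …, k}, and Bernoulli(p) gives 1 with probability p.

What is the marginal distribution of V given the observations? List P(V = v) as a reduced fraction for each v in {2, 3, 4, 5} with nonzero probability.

Enumerate traces; 144 have nonzero weight after conditioning:
  (Y=0, W=0, X=1, Z=0, U=1, V=3) weight 1/5760
  (Y=0, W=0, X=1, Z=0, U=1, V=5) weight 1/5760
  (Y=0, W=0, X=1, Z=1, U=1, V=2) weight 1/2880
  (Y=0, W=0, X=1, Z=1, U=1, V=4) weight 1/2880
  (Y=0, W=0, X=1, Z=2, U=1, V=3) weight 1/1920
  (Y=0, W=0, X=1, Z=2, U=1, V=5) weight 1/1920
  (Y=0, W=0, X=2, Z=0, U=1, V=3) weight 1/5760
  (Y=0, W=0, X=2, Z=0, U=1, V=5) weight 1/5760
  … 136 more
Group by V:
  weight(V=2) = 17/720
  weight(V=3) = 13/360
  weight(V=4) = 17/720
  weight(V=5) = 13/360
Total weight = 17/720 + 13/360 + 17/720 + 13/360 = 43/360
P(V=2 | obs) = 17/720 / 43/360 = 17/86
P(V=3 | obs) = 13/360 / 43/360 = 13/43
P(V=4 | obs) = 17/720 / 43/360 = 17/86
P(V=5 | obs) = 13/360 / 43/360 = 13/43

P(V=2) = 17/86, P(V=3) = 13/43, P(V=4) = 17/86, P(V=5) = 13/43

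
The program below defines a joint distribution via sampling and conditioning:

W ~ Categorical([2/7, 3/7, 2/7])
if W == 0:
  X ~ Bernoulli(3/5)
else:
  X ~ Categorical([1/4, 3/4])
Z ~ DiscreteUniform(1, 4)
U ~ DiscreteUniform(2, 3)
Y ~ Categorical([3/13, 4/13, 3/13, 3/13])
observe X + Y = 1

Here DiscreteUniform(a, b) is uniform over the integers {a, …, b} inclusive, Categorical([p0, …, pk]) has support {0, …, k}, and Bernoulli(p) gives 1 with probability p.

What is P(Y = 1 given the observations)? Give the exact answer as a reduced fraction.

P(Y = 1 | obs) = 164/461

Enumerate traces; 48 have nonzero weight after conditioning:
  (W=0, X=0, Z=1, U=2, Y=1) weight 2/455
  (W=0, X=0, Z=1, U=3, Y=1) weight 2/455
  (W=0, X=0, Z=2, U=2, Y=1) weight 2/455
  (W=0, X=0, Z=2, U=3, Y=1) weight 2/455
  (W=0, X=0, Z=3, U=2, Y=1) weight 2/455
  (W=0, X=0, Z=3, U=3, Y=1) weight 2/455
  (W=0, X=0, Z=4, U=2, Y=1) weight 2/455
  (W=0, X=0, Z=4, U=3, Y=1) weight 2/455
  (W=0, X=1, Z=1, U=2, Y=0) weight 9/1820
  … 39 more
Group by Y:
  weight(Y=0) = 297/1820
  weight(Y=1) = 41/455
Total weight = 297/1820 + 41/455 = 461/1820
P(Y=0 | obs) = 297/1820 / 461/1820 = 297/461
P(Y=1 | obs) = 41/455 / 461/1820 = 164/461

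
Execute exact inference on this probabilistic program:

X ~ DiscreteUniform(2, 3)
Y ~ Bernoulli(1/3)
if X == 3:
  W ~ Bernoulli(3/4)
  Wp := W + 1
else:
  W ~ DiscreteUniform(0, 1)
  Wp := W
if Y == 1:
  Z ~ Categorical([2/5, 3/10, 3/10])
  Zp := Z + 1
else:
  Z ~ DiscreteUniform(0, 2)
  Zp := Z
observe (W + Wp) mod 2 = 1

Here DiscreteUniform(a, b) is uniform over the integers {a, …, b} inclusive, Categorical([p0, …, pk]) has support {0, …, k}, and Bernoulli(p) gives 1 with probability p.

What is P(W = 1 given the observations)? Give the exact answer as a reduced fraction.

P(W = 1 | obs) = 3/4

Enumerate traces; 12 have nonzero weight after conditioning:
  (X=3, Y=0, W=0, Z=0) weight 1/36
  (X=3, Y=0, W=0, Z=1) weight 1/36
  (X=3, Y=0, W=0, Z=2) weight 1/36
  (X=3, Y=0, W=1, Z=0) weight 1/12
  (X=3, Y=0, W=1, Z=1) weight 1/12
  (X=3, Y=0, W=1, Z=2) weight 1/12
  (X=3, Y=1, W=0, Z=0) weight 1/60
  (X=3, Y=1, W=0, Z=1) weight 1/80
  … 4 more
Group by W:
  weight(W=0) = 1/8
  weight(W=1) = 3/8
Total weight = 1/8 + 3/8 = 1/2
P(W=0 | obs) = 1/8 / 1/2 = 1/4
P(W=1 | obs) = 3/8 / 1/2 = 3/4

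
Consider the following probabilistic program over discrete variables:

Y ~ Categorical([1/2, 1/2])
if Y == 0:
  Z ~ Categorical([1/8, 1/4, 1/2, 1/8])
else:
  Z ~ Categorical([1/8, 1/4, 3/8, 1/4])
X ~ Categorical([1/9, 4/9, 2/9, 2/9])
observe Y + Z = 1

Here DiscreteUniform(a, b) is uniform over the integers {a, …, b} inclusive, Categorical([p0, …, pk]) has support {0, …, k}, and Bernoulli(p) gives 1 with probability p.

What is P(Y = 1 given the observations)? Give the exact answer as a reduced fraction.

Enumerate traces; 8 have nonzero weight after conditioning:
  (Y=0, Z=1, X=0) weight 1/72
  (Y=0, Z=1, X=1) weight 1/18
  (Y=0, Z=1, X=2) weight 1/36
  (Y=0, Z=1, X=3) weight 1/36
  (Y=1, Z=0, X=0) weight 1/144
  (Y=1, Z=0, X=1) weight 1/36
  (Y=1, Z=0, X=2) weight 1/72
  (Y=1, Z=0, X=3) weight 1/72
Group by Y:
  weight(Y=0) = 1/8
  weight(Y=1) = 1/16
Total weight = 1/8 + 1/16 = 3/16
P(Y=0 | obs) = 1/8 / 3/16 = 2/3
P(Y=1 | obs) = 1/16 / 3/16 = 1/3

P(Y = 1 | obs) = 1/3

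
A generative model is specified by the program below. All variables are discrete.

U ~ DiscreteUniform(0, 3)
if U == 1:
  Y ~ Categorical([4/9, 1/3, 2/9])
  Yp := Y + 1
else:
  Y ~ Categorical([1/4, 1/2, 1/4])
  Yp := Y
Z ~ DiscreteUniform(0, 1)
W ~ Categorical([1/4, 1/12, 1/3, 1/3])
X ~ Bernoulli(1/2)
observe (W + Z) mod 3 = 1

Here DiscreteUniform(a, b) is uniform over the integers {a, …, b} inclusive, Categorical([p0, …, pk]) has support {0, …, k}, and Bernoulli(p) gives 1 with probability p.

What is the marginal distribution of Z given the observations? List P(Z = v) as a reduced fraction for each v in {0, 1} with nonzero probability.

Enumerate traces; 72 have nonzero weight after conditioning:
  (U=0, Y=0, Z=0, W=1, X=0) weight 1/768
  (U=0, Y=0, Z=0, W=1, X=1) weight 1/768
  (U=0, Y=0, Z=1, W=0, X=0) weight 1/256
  (U=0, Y=0, Z=1, W=0, X=1) weight 1/256
  (U=0, Y=0, Z=1, W=3, X=0) weight 1/192
  (U=0, Y=0, Z=1, W=3, X=1) weight 1/192
  (U=0, Y=1, Z=0, W=1, X=0) weight 1/384
  (U=0, Y=1, Z=0, W=1, X=1) weight 1/384
  … 64 more
Group by Z:
  weight(Z=0) = 1/24
  weight(Z=1) = 7/24
Total weight = 1/24 + 7/24 = 1/3
P(Z=0 | obs) = 1/24 / 1/3 = 1/8
P(Z=1 | obs) = 7/24 / 1/3 = 7/8

P(Z=0) = 1/8, P(Z=1) = 7/8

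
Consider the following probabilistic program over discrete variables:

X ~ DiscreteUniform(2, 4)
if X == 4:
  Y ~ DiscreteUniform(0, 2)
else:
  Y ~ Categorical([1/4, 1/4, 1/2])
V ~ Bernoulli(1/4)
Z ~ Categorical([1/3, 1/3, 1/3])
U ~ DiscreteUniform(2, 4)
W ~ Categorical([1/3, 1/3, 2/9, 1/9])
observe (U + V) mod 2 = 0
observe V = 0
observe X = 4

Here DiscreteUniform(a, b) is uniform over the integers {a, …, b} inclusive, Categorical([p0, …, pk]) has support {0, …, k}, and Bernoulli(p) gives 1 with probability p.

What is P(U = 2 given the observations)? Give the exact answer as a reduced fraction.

Enumerate traces; 72 have nonzero weight after conditioning:
  (X=4, Y=0, V=0, Z=0, U=2, W=0) weight 1/324
  (X=4, Y=0, V=0, Z=0, U=2, W=1) weight 1/324
  (X=4, Y=0, V=0, Z=0, U=2, W=2) weight 1/486
  (X=4, Y=0, V=0, Z=0, U=2, W=3) weight 1/972
  (X=4, Y=0, V=0, Z=0, U=4, W=0) weight 1/324
  (X=4, Y=0, V=0, Z=0, U=4, W=1) weight 1/324
  (X=4, Y=0, V=0, Z=0, U=4, W=2) weight 1/486
  (X=4, Y=0, V=0, Z=0, U=4, W=3) weight 1/972
  … 64 more
Group by U:
  weight(U=2) = 1/12
  weight(U=4) = 1/12
Total weight = 1/12 + 1/12 = 1/6
P(U=2 | obs) = 1/12 / 1/6 = 1/2
P(U=4 | obs) = 1/12 / 1/6 = 1/2

P(U = 2 | obs) = 1/2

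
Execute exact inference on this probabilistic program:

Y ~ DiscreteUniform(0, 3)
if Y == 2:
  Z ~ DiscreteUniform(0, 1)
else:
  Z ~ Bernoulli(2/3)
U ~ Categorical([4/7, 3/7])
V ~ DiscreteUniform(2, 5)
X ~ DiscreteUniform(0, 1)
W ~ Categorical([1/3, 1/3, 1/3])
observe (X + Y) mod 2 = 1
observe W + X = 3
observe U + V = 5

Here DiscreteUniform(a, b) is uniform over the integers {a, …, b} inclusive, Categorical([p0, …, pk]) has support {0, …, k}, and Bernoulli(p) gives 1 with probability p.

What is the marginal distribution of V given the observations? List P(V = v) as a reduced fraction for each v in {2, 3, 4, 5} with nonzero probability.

Enumerate traces; 8 have nonzero weight after conditioning:
  (Y=0, Z=0, U=0, V=5, X=1, W=2) weight 1/504
  (Y=0, Z=0, U=1, V=4, X=1, W=2) weight 1/672
  (Y=0, Z=1, U=0, V=5, X=1, W=2) weight 1/252
  (Y=0, Z=1, U=1, V=4, X=1, W=2) weight 1/336
  (Y=2, Z=0, U=0, V=5, X=1, W=2) weight 1/336
  (Y=2, Z=0, U=1, V=4, X=1, W=2) weight 1/448
  (Y=2, Z=1, U=0, V=5, X=1, W=2) weight 1/336
  (Y=2, Z=1, U=1, V=4, X=1, W=2) weight 1/448
Group by V:
  weight(V=4) = 1/112
  weight(V=5) = 1/84
Total weight = 1/112 + 1/84 = 1/48
P(V=4 | obs) = 1/112 / 1/48 = 3/7
P(V=5 | obs) = 1/84 / 1/48 = 4/7

P(V=4) = 3/7, P(V=5) = 4/7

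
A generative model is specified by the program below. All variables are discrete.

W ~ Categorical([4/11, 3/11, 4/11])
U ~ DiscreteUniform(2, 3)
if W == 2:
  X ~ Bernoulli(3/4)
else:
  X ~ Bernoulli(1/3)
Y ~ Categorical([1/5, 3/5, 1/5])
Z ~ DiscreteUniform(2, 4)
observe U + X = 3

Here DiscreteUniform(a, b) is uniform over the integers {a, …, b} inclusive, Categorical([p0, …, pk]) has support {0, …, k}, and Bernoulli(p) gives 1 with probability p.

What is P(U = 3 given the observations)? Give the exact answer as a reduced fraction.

Enumerate traces; 54 have nonzero weight after conditioning:
  (W=0, U=2, X=1, Y=0, Z=2) weight 2/495
  (W=0, U=2, X=1, Y=0, Z=3) weight 2/495
  (W=0, U=2, X=1, Y=0, Z=4) weight 2/495
  (W=0, U=2, X=1, Y=1, Z=2) weight 2/165
  (W=0, U=2, X=1, Y=1, Z=3) weight 2/165
  (W=0, U=2, X=1, Y=1, Z=4) weight 2/165
  (W=0, U=2, X=1, Y=2, Z=2) weight 2/495
  (W=0, U=2, X=1, Y=2, Z=3) weight 2/495
  (W=0, U=3, X=0, Y=0, Z=2) weight 4/495
  … 45 more
Group by U:
  weight(U=2) = 8/33
  weight(U=3) = 17/66
Total weight = 8/33 + 17/66 = 1/2
P(U=2 | obs) = 8/33 / 1/2 = 16/33
P(U=3 | obs) = 17/66 / 1/2 = 17/33

P(U = 3 | obs) = 17/33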